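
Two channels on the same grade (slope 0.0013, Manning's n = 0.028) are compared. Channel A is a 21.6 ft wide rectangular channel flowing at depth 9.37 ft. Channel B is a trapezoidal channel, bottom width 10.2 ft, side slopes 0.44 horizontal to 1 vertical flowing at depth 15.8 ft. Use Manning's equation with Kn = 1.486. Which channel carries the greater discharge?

channel B

Channel A: Flow area A = b·y = 21.6 × 9.37 = 202.4 ft². Wetted perimeter P = b + 2y = 21.6 + 2×9.37 = 40.34 ft. Hydraulic radius R = A/P = 202.4/40.34 = 5.017 ft. Q_A = (1.486/0.028)·202.4·5.017^(2/3)·√0.0013 = 1135 ft³/s.
Channel B: With bottom width b = 10.2 ft and side slope z = 0.44: A = (b + zy)y = (10.2 + 0.44×15.8)×15.8 = 271 ft²; P = b + 2y√(1+z²) = 10.2 + 2×15.8×1.093 = 44.72 ft. Hydraulic radius R = A/P = 271/44.72 = 6.059 ft. Q_B = (1.486/0.028)·271·6.059^(2/3)·√0.0013 = 1724 ft³/s.
Q_A = 1135 ft³/s vs Q_B = 1724 ft³/s, so channel B carries more.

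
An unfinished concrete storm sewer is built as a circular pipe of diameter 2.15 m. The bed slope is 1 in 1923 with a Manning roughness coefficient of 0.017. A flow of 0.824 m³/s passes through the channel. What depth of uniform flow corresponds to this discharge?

y_n = 0.742 m

Manning's equation rearranged: A R^(2/3) = nQ / (1·√S) = 0.017 × 0.824 / (√0.00052) = 0.6143.
At y = 0.881 m: A R^(2/3) = 0.8452 — over.
At y = 0.578 m: A R^(2/3) = 0.3795 — short.
At y = 0.742 m: A R^(2/3) = 0.6145 — ≈ 0.6143.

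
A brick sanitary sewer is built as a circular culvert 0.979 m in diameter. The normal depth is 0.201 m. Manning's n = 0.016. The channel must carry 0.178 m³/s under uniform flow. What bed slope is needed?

For a circular section of diameter D = 0.979 m at depth y = 0.201 m, the central angle is θ = 2 arccos(1 − 2y/D) = 1.881 rad. Then A = (D²/8)(θ − sin θ) = 0.1113 m² and P = Dθ/2 = 0.9208 m.
Hydraulic radius R = A/P = 0.1113/0.9208 = 0.1208 m.
From Manning's equation, S = [nQ / (1 A R^(2/3))]² = [0.016 × 0.178 / (1 × 0.1113 × 0.1208^(2/3))]² = 0.011.

S = 0.011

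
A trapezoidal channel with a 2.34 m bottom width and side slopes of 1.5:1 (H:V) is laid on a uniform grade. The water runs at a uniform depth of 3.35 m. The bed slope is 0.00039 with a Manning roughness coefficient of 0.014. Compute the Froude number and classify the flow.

With bottom width b = 2.34 m and side slope z = 1.5: A = (b + zy)y = (2.34 + 1.5×3.35)×3.35 = 24.67 m²; P = b + 2y√(1+z²) = 2.34 + 2×3.35×1.803 = 14.42 m.
Hydraulic radius R = A/P = 24.67/14.42 = 1.711 m.
V = (1/n) R^(2/3) √S = (1/0.014) × 1.711^(2/3) × √0.00039 = 2.018 m/s. Hydraulic depth D_h = A/T = 24.67/12.39 = 1.991 m.
Froude number Fr = V/√(g·D_h) = 2.018/√(9.81×1.991) = 0.457, which is less than 1, so the flow is subcritical.

subcritical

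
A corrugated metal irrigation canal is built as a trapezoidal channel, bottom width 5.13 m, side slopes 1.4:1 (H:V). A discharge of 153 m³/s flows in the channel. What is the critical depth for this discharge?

y_c = 3.33 m

At critical depth, Q² T / (g A³) = 1, i.e. A³/T = Q²/g = 153²/9.81 = 2386.
Trying y = 2.89 m: A³/T = 1410 — low.
Trying y = 3.97 m: A³/T = 4702 — high.
Trying y = 3.33 m: A³/T = 2399 — ≈ 2386.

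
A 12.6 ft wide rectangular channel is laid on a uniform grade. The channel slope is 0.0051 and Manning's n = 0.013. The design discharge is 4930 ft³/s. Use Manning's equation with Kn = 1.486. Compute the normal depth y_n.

y_n = 17.3 ft

Manning's equation rearranged: A R^(2/3) = nQ / (1.486·√S) = 0.013 × 4930 / (1.486 × √0.0051) = 603.9.
Try y = 20.5 ft: A R^(2/3) = 736.9 — over.
Try y = 17.3 ft: A R^(2/3) = 604.5 — close enough.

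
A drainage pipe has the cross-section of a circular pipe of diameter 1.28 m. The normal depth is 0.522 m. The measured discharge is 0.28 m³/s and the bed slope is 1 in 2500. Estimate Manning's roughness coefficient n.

n = 0.015

For a circular section of diameter D = 1.28 m at depth y = 0.522 m, the central angle is θ = 2 arccos(1 − 2y/D) = 2.771 rad. Then A = (D²/8)(θ − sin θ) = 0.4932 m² and P = Dθ/2 = 1.773 m.
Hydraulic radius R = A/P = 0.4932/1.773 = 0.2781 m.
Rearranging Manning's equation: n = (1/Q) A R^(2/3) S^(1/2) = (1/0.28) × 0.4932 × 0.2781^(2/3) × √0.0004 = 0.015.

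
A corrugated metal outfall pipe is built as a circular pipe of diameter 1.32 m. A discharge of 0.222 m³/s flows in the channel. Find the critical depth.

y_c = 0.243 m

At critical depth, Q² T / (g A³) = 1, i.e. A³/T = Q²/g = 0.222²/9.81 = 0.005024.
At y = 0.211 m: A³/T = 0.002906 — low.
At y = 0.304 m: A³/T = 0.01216 — high.
At y = 0.243 m: A³/T = 0.005061 — ≈ 0.005024.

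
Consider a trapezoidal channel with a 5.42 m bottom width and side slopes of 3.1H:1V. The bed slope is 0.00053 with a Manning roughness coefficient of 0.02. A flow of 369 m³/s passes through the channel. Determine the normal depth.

y_n = 6.04 m

Manning's equation rearranged: A R^(2/3) = nQ / (1·√S) = 0.02 × 369 / (√0.00053) = 320.6.
Trying y = 4.5 m: A R^(2/3) = 161 — short.
Trying y = 6.7 m: A R^(2/3) = 410.3 — over.
Trying y = 6.04 m: A R^(2/3) = 320.5 — matches.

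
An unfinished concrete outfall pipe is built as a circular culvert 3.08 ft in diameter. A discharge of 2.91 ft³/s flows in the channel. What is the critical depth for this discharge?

At critical depth, Q² T / (g A³) = 1, i.e. A³/T = Q²/g = 2.91²/32.2 = 0.263.
Try y = 0.65 ft: A³/T = 0.5979 — over.
Try y = 0.527 ft: A³/T = 0.2626 — matches.

y_c = 0.527 ft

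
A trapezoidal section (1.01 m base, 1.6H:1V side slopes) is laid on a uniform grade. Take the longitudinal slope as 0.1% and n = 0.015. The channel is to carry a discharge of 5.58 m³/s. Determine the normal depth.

Manning's equation rearranged: A R^(2/3) = nQ / (1·√S) = 0.015 × 5.58 / (√0.001) = 2.647.
Trying y = 1.08 m: A R^(2/3) = 2.06 — short.
Trying y = 1.21 m: A R^(2/3) = 2.645 — ≈ 2.647.

y_n = 1.21 m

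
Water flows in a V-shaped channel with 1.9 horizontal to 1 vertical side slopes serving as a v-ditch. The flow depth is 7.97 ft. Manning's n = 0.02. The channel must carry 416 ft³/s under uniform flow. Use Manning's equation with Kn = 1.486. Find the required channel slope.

For a triangular section with side slope z = 1.9: A = zy² = 1.9×7.97² = 120.7 ft²; P = 2y√(1+z²) = 2×7.97×2.147 = 34.22 ft.
Hydraulic radius R = A/P = 120.7/34.22 = 3.526 ft.
From Manning's equation, S = [nQ / (1.486 A R^(2/3))]² = [0.02 × 416 / (1.486 × 120.7 × 3.526^(2/3))]² = 0.000401.

S = 0.000401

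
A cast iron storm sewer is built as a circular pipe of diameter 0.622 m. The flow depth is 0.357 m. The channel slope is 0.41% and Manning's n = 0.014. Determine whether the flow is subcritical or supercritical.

subcritical

For a circular section of diameter D = 0.622 m at depth y = 0.357 m, the central angle is θ = 2 arccos(1 − 2y/D) = 3.439 rad. Then A = (D²/8)(θ − sin θ) = 0.1804 m² and P = Dθ/2 = 1.069 m.
Hydraulic radius R = A/P = 0.1804/1.069 = 0.1687 m.
V = (1/n) R^(2/3) √S = (1/0.014) × 0.1687^(2/3) × √0.0041 = 1.397 m/s. Hydraulic depth D_h = A/T = 0.1804/0.6152 = 0.2933 m.
Froude number Fr = V/√(g·D_h) = 1.397/√(9.81×0.2933) = 0.823, which is less than 1, so the flow is subcritical.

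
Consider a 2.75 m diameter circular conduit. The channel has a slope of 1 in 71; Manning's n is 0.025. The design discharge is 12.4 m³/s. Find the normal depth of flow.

y_n = 1.48 m

Manning's equation rearranged: A R^(2/3) = nQ / (1·√S) = 0.025 × 12.4 / (√0.01408) = 2.612.
At y = 1.88 m: A R^(2/3) = 3.754 — high.
At y = 1.13 m: A R^(2/3) = 1.638 — low.
At y = 1.48 m: A R^(2/3) = 2.616 — ≈ 2.612.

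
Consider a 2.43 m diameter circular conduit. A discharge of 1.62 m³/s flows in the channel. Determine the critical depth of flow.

At critical depth, Q² T / (g A³) = 1, i.e. A³/T = Q²/g = 1.62²/9.81 = 0.2675.
Trying y = 0.719 m: A³/T = 0.6819 — over.
Trying y = 0.429 m: A³/T = 0.09079 — short.
Trying y = 0.565 m: A³/T = 0.2669 — ≈ 0.2675.

y_c = 0.565 m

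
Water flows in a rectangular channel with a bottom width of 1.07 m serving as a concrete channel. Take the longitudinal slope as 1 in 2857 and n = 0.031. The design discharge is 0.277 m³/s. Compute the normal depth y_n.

Manning's equation rearranged: A R^(2/3) = nQ / (1·√S) = 0.031 × 0.277 / (√0.00035) = 0.459.
Try y = 1.04 m: A R^(2/3) = 0.5561 — high.
Try y = 0.622 m: A R^(2/3) = 0.29 — low.
Try y = 0.891 m: A R^(2/3) = 0.4592 — ≈ 0.459.

y_n = 0.891 m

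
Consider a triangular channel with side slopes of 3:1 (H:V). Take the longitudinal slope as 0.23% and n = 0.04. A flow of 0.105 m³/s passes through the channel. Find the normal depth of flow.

y_n = 0.32 m

Manning's equation rearranged: A R^(2/3) = nQ / (1·√S) = 0.04 × 0.105 / (√0.0023) = 0.08758.
Try y = 0.286 m: A R^(2/3) = 0.06479 — low.
Try y = 0.32 m: A R^(2/3) = 0.08741 — matches.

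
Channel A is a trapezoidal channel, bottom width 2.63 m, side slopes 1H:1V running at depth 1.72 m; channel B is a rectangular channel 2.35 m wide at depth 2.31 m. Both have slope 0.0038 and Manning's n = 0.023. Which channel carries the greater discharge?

Channel A: With bottom width b = 2.63 m and side slope z = 1: A = (b + zy)y = (2.63 + 1×1.72)×1.72 = 7.482 m²; P = b + 2y√(1+z²) = 2.63 + 2×1.72×1.414 = 7.495 m. Hydraulic radius R = A/P = 7.482/7.495 = 0.9983 m. Q_A = (1/0.023)·7.482·0.9983^(2/3)·√0.0038 = 20.03 m³/s.
Channel B: Flow area A = b·y = 2.35 × 2.31 = 5.429 m². Wetted perimeter P = b + 2y = 2.35 + 2×2.31 = 6.97 m. Hydraulic radius R = A/P = 5.429/6.97 = 0.7788 m. Q_B = (1/0.023)·5.429·0.7788^(2/3)·√0.0038 = 12.32 m³/s.
Q_A = 20.03 m³/s vs Q_B = 12.32 m³/s, so channel A carries more.

channel A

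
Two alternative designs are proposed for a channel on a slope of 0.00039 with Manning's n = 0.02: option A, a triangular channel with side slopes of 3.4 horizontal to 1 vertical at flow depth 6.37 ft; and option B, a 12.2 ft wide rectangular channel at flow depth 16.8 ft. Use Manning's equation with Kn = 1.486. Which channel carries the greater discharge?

channel B

Channel A: For a triangular section with side slope z = 3.4: A = zy² = 3.4×6.37² = 138 ft²; P = 2y√(1+z²) = 2×6.37×3.544 = 45.15 ft. Hydraulic radius R = A/P = 138/45.15 = 3.056 ft. Q_A = (1.486/0.02)·138·3.056^(2/3)·√0.00039 = 426.3 ft³/s.
Channel B: Flow area A = b·y = 12.2 × 16.8 = 205 ft². Wetted perimeter P = b + 2y = 12.2 + 2×16.8 = 45.8 ft. Hydraulic radius R = A/P = 205/45.8 = 4.475 ft. Q_B = (1.486/0.02)·205·4.475^(2/3)·√0.00039 = 816.7 ft³/s.
Q_A = 426.3 ft³/s vs Q_B = 816.7 ft³/s, so channel B carries more.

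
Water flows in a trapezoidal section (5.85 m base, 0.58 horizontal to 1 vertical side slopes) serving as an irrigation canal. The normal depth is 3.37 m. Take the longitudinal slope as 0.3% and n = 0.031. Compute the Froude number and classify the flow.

With bottom width b = 5.85 m and side slope z = 0.58: A = (b + zy)y = (5.85 + 0.58×3.37)×3.37 = 26.3 m²; P = b + 2y√(1+z²) = 5.85 + 2×3.37×1.156 = 13.64 m.
Hydraulic radius R = A/P = 26.3/13.64 = 1.928 m.
V = (1/n) R^(2/3) √S = (1/0.031) × 1.928^(2/3) × √0.003 = 2.737 m/s. Hydraulic depth D_h = A/T = 26.3/9.759 = 2.695 m.
Froude number Fr = V/√(g·D_h) = 2.737/√(9.81×2.695) = 0.532, which is less than 1, so the flow is subcritical.

subcritical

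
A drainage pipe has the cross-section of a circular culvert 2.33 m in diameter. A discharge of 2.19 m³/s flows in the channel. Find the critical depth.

y_c = 0.668 m

At critical depth, Q² T / (g A³) = 1, i.e. A³/T = Q²/g = 2.19²/9.81 = 0.4889.
At y = 0.491 m: A³/T = 0.1473 — too small.
At y = 0.819 m: A³/T = 1.076 — too large.
At y = 0.668 m: A³/T = 0.489 — close enough.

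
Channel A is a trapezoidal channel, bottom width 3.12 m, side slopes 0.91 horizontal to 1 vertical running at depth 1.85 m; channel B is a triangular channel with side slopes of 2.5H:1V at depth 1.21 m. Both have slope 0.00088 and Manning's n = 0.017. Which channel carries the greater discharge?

channel A

Channel A: With bottom width b = 3.12 m and side slope z = 0.91: A = (b + zy)y = (3.12 + 0.91×1.85)×1.85 = 8.886 m²; P = b + 2y√(1+z²) = 3.12 + 2×1.85×1.352 = 8.123 m. Hydraulic radius R = A/P = 8.886/8.123 = 1.094 m. Q_A = (1/0.017)·8.886·1.094^(2/3)·√0.00088 = 16.46 m³/s.
Channel B: For a triangular section with side slope z = 2.5: A = zy² = 2.5×1.21² = 3.66 m²; P = 2y√(1+z²) = 2×1.21×2.693 = 6.516 m. Hydraulic radius R = A/P = 3.66/6.516 = 0.5617 m. Q_B = (1/0.017)·3.66·0.5617^(2/3)·√0.00088 = 4.348 m³/s.
Q_A = 16.46 m³/s vs Q_B = 4.348 m³/s, so channel A carries more.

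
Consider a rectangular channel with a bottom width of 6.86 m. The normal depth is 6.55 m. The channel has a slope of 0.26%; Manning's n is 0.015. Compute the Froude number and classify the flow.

Flow area A = b·y = 6.86 × 6.55 = 44.93 m². Wetted perimeter P = b + 2y = 6.86 + 2×6.55 = 19.96 m.
Hydraulic radius R = A/P = 44.93/19.96 = 2.251 m.
V = (1/n) R^(2/3) √S = (1/0.015) × 2.251^(2/3) × √0.0026 = 5.839 m/s. Hydraulic depth D_h = A/T = 44.93/6.86 = 6.55 m.
Froude number Fr = V/√(g·D_h) = 5.839/√(9.81×6.55) = 0.728, which is less than 1, so the flow is subcritical.

subcritical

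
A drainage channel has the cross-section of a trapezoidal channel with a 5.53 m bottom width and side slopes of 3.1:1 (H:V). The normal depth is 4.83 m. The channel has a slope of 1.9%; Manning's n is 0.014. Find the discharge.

Q = 1880 m³/s

With bottom width b = 5.53 m and side slope z = 3.1: A = (b + zy)y = (5.53 + 3.1×4.83)×4.83 = 99.03 m²; P = b + 2y√(1+z²) = 5.53 + 2×4.83×3.257 = 37 m.
Hydraulic radius R = A/P = 99.03/37 = 2.677 m.
Manning's equation: Q = (1/n) A R^(2/3) S^(1/2) = (1/0.014) × 99.03 × 2.677^(2/3) × 0.019^(1/2) = 1880 m³/s.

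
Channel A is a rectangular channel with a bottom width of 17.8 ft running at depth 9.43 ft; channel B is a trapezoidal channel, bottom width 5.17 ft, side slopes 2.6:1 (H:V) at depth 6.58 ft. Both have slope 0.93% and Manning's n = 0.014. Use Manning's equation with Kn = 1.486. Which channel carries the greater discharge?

Channel A: Flow area A = b·y = 17.8 × 9.43 = 167.9 ft². Wetted perimeter P = b + 2y = 17.8 + 2×9.43 = 36.66 ft. Hydraulic radius R = A/P = 167.9/36.66 = 4.579 ft. Q_A = (1.486/0.014)·167.9·4.579^(2/3)·√0.0093 = 4738 ft³/s.
Channel B: With bottom width b = 5.17 ft and side slope z = 2.6: A = (b + zy)y = (5.17 + 2.6×6.58)×6.58 = 146.6 ft²; P = b + 2y√(1+z²) = 5.17 + 2×6.58×2.786 = 41.83 ft. Hydraulic radius R = A/P = 146.6/41.83 = 3.504 ft. Q_B = (1.486/0.014)·146.6·3.504^(2/3)·√0.0093 = 3462 ft³/s.
Q_A = 4738 ft³/s vs Q_B = 3462 ft³/s, so channel A carries more.

channel A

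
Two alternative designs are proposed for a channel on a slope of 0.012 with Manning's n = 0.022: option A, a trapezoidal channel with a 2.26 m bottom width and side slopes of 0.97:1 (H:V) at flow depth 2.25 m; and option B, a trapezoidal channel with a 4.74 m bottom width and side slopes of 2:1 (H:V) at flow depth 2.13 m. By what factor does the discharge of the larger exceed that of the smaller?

Channel A: With bottom width b = 2.26 m and side slope z = 0.97: A = (b + zy)y = (2.26 + 0.97×2.25)×2.25 = 9.996 m²; P = b + 2y√(1+z²) = 2.26 + 2×2.25×1.393 = 8.529 m. Hydraulic radius R = A/P = 9.996/8.529 = 1.172 m. Q_A = (1/0.022)·9.996·1.172^(2/3)·√0.012 = 55.32 m³/s.
Channel B: With bottom width b = 4.74 m and side slope z = 2: A = (b + zy)y = (4.74 + 2×2.13)×2.13 = 19.17 m²; P = b + 2y√(1+z²) = 4.74 + 2×2.13×2.236 = 14.27 m. Hydraulic radius R = A/P = 19.17/14.27 = 1.344 m. Q_B = (1/0.022)·19.17·1.344^(2/3)·√0.012 = 116.2 m³/s.
The larger discharge is 116.2 m³/s and the smaller is 55.32 m³/s; the ratio is 2.1.

2.1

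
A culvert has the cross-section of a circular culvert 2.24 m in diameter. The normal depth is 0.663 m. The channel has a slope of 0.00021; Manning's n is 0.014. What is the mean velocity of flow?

For a circular section of diameter D = 2.24 m at depth y = 0.663 m, the central angle is θ = 2 arccos(1 − 2y/D) = 2.301 rad. Then A = (D²/8)(θ − sin θ) = 0.9759 m² and P = Dθ/2 = 2.577 m.
Hydraulic radius R = A/P = 0.9759/2.577 = 0.3787 m.
From Manning's equation, V = (1/n) R^(2/3) S^(1/2) = (1/0.014) × 0.3787^(2/3) × 0.00021^(1/2) = 0.542 m/s.

V = 0.542 m/s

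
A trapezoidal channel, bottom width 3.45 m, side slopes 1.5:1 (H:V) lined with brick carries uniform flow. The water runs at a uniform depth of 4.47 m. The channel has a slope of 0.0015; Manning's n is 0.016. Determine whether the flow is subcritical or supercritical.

With bottom width b = 3.45 m and side slope z = 1.5: A = (b + zy)y = (3.45 + 1.5×4.47)×4.47 = 45.39 m²; P = b + 2y√(1+z²) = 3.45 + 2×4.47×1.803 = 19.57 m.
Hydraulic radius R = A/P = 45.39/19.57 = 2.32 m.
V = (1/n) R^(2/3) √S = (1/0.016) × 2.32^(2/3) × √0.0015 = 4.242 m/s. Hydraulic depth D_h = A/T = 45.39/16.86 = 2.692 m.
Froude number Fr = V/√(g·D_h) = 4.242/√(9.81×2.692) = 0.825, which is less than 1, so the flow is subcritical.

subcritical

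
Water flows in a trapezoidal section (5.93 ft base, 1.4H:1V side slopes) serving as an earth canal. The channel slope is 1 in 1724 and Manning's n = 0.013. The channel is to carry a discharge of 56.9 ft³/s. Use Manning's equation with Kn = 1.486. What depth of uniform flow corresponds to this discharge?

y_n = 1.96 ft

Manning's equation rearranged: A R^(2/3) = nQ / (1.486·√S) = 0.013 × 56.9 / (1.486 × √0.00058) = 20.67.
At y = 2.12 ft: A R^(2/3) = 23.9 — too large.
At y = 1.52 ft: A R^(2/3) = 13.03 — too small.
At y = 1.96 ft: A R^(2/3) = 20.68 — close enough.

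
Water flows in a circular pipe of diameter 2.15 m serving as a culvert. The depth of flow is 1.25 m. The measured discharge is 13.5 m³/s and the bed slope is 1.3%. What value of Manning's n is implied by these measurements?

n = 0.013

For a circular section of diameter D = 2.15 m at depth y = 1.25 m, the central angle is θ = 2 arccos(1 − 2y/D) = 3.469 rad. Then A = (D²/8)(θ − sin θ) = 2.19 m² and P = Dθ/2 = 3.729 m.
Hydraulic radius R = A/P = 2.19/3.729 = 0.5873 m.
Rearranging Manning's equation: n = (1/Q) A R^(2/3) S^(1/2) = (1/13.5) × 2.19 × 0.5873^(2/3) × √0.013 = 0.013.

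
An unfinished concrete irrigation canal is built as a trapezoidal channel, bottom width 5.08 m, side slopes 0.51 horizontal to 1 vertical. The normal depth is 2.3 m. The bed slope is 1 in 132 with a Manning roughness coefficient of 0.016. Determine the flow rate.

With bottom width b = 5.08 m and side slope z = 0.51: A = (b + zy)y = (5.08 + 0.51×2.3)×2.3 = 14.38 m²; P = b + 2y√(1+z²) = 5.08 + 2×2.3×1.123 = 10.24 m.
Hydraulic radius R = A/P = 14.38/10.24 = 1.404 m.
Manning's equation: Q = (1/n) A R^(2/3) S^(1/2) = (1/0.016) × 14.38 × 1.404^(2/3) × 0.007576^(1/2) = 98.1 m³/s.

Q = 98.1 m³/s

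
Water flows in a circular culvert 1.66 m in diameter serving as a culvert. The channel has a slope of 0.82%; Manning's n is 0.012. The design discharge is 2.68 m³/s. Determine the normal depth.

y_n = 0.618 m

Manning's equation rearranged: A R^(2/3) = nQ / (1·√S) = 0.012 × 2.68 / (√0.0082) = 0.3551.
At y = 0.514 m: A R^(2/3) = 0.2507 — short.
At y = 0.699 m: A R^(2/3) = 0.4455 — over.
At y = 0.618 m: A R^(2/3) = 0.3554 — matches.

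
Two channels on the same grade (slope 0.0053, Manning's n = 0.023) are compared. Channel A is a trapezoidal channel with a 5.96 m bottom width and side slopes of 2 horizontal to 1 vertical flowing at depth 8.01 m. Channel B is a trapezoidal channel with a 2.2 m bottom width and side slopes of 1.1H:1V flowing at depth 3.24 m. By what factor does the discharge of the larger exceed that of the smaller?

Channel A: With bottom width b = 5.96 m and side slope z = 2: A = (b + zy)y = (5.96 + 2×8.01)×8.01 = 176.1 m²; P = b + 2y√(1+z²) = 5.96 + 2×8.01×2.236 = 41.78 m. Hydraulic radius R = A/P = 176.1/41.78 = 4.214 m. Q_A = (1/0.023)·176.1·4.214^(2/3)·√0.0053 = 1454 m³/s.
Channel B: With bottom width b = 2.2 m and side slope z = 1.1: A = (b + zy)y = (2.2 + 1.1×3.24)×3.24 = 18.68 m²; P = b + 2y√(1+z²) = 2.2 + 2×3.24×1.487 = 11.83 m. Hydraulic radius R = A/P = 18.68/11.83 = 1.578 m. Q_B = (1/0.023)·18.68·1.578^(2/3)·√0.0053 = 80.13 m³/s.
The larger discharge is 1454 m³/s and the smaller is 80.13 m³/s; the ratio is 18.1.

18.1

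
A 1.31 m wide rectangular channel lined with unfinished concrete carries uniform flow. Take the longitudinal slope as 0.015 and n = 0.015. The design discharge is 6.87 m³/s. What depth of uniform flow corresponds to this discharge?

Manning's equation rearranged: A R^(2/3) = nQ / (1·√S) = 0.015 × 6.87 / (√0.015) = 0.8414.
Trying y = 1.39 m: A R^(2/3) = 1.062 — high.
Trying y = 0.991 m: A R^(2/3) = 0.6981 — low.
Trying y = 1.15 m: A R^(2/3) = 0.8413 — ≈ 0.8414.

y_n = 1.15 m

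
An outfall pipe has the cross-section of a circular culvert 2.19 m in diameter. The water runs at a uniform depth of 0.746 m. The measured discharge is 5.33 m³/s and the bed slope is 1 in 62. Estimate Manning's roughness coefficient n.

For a circular section of diameter D = 2.19 m at depth y = 0.746 m, the central angle is θ = 2 arccos(1 − 2y/D) = 2.493 rad. Then A = (D²/8)(θ − sin θ) = 1.132 m² and P = Dθ/2 = 2.73 m.
Hydraulic radius R = A/P = 1.132/2.73 = 0.4148 m.
Rearranging Manning's equation: n = (1/Q) A R^(2/3) S^(1/2) = (1/5.33) × 1.132 × 0.4148^(2/3) × √0.01613 = 0.015.

n = 0.015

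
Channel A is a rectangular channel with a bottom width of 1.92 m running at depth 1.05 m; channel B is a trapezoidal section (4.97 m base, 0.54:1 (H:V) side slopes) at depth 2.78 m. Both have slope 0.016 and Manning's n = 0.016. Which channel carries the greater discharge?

Channel A: Flow area A = b·y = 1.92 × 1.05 = 2.016 m². Wetted perimeter P = b + 2y = 1.92 + 2×1.05 = 4.02 m. Hydraulic radius R = A/P = 2.016/4.02 = 0.5015 m. Q_A = (1/0.016)·2.016·0.5015^(2/3)·√0.016 = 10.06 m³/s.
Channel B: With bottom width b = 4.97 m and side slope z = 0.54: A = (b + zy)y = (4.97 + 0.54×2.78)×2.78 = 17.99 m²; P = b + 2y√(1+z²) = 4.97 + 2×2.78×1.136 = 11.29 m. Hydraulic radius R = A/P = 17.99/11.29 = 1.594 m. Q_B = (1/0.016)·17.99·1.594^(2/3)·√0.016 = 194 m³/s.
Q_A = 10.06 m³/s vs Q_B = 194 m³/s, so channel B carries more.

channel B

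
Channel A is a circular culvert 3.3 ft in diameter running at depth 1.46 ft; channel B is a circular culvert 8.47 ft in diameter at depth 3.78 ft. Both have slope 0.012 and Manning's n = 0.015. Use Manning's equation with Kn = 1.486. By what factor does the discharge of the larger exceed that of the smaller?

12.5

Channel A: For a circular section of diameter D = 3.3 ft at depth y = 1.46 ft, the central angle is θ = 2 arccos(1 − 2y/D) = 2.911 rad. Then A = (D²/8)(θ − sin θ) = 3.651 ft² and P = Dθ/2 = 4.803 ft. Hydraulic radius R = A/P = 3.651/4.803 = 0.7602 ft. Q_A = (1.486/0.015)·3.651·0.7602^(2/3)·√0.012 = 33 ft³/s.
Channel B: For a circular section of diameter D = 8.47 ft at depth y = 3.78 ft, the central angle is θ = 2 arccos(1 − 2y/D) = 2.926 rad. Then A = (D²/8)(θ − sin θ) = 24.33 ft² and P = Dθ/2 = 12.39 ft. Hydraulic radius R = A/P = 24.33/12.39 = 1.963 ft. Q_B = (1.486/0.015)·24.33·1.963^(2/3)·√0.012 = 413.9 ft³/s.
The larger discharge is 413.9 ft³/s and the smaller is 33 ft³/s; the ratio is 12.5.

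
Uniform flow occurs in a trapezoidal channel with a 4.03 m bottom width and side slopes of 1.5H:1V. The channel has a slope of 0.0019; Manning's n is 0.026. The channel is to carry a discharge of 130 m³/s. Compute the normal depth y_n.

y_n = 4.27 m

Manning's equation rearranged: A R^(2/3) = nQ / (1·√S) = 0.026 × 130 / (√0.0019) = 77.54.
Trying y = 5.13 m: A R^(2/3) = 115.8 — too large.
Trying y = 4.27 m: A R^(2/3) = 77.5 — close enough.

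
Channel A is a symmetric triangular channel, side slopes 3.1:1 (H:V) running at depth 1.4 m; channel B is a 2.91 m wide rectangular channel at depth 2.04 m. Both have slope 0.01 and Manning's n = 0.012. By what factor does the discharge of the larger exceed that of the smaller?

1.15

Channel A: For a triangular section with side slope z = 3.1: A = zy² = 3.1×1.4² = 6.076 m²; P = 2y√(1+z²) = 2×1.4×3.257 = 9.12 m. Hydraulic radius R = A/P = 6.076/9.12 = 0.6662 m. Q_A = (1/0.012)·6.076·0.6662^(2/3)·√0.01 = 38.62 m³/s.
Channel B: Flow area A = b·y = 2.91 × 2.04 = 5.936 m². Wetted perimeter P = b + 2y = 2.91 + 2×2.04 = 6.99 m. Hydraulic radius R = A/P = 5.936/6.99 = 0.8493 m. Q_B = (1/0.012)·5.936·0.8493^(2/3)·√0.01 = 44.36 m³/s.
The larger discharge is 44.36 m³/s and the smaller is 38.62 m³/s; the ratio is 1.15.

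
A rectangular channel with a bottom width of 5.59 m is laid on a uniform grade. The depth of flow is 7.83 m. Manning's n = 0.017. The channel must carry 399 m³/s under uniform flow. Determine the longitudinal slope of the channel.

Flow area A = b·y = 5.59 × 7.83 = 43.77 m². Wetted perimeter P = b + 2y = 5.59 + 2×7.83 = 21.25 m.
Hydraulic radius R = A/P = 43.77/21.25 = 2.06 m.
From Manning's equation, S = [nQ / (1 A R^(2/3))]² = [0.017 × 399 / (1 × 43.77 × 2.06^(2/3))]² = 0.00916.

S = 0.00916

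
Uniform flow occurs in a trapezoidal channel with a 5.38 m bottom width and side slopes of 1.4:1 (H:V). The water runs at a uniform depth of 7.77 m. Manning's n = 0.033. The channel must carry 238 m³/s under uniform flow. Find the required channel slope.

S = 0.000623

With bottom width b = 5.38 m and side slope z = 1.4: A = (b + zy)y = (5.38 + 1.4×7.77)×7.77 = 126.3 m²; P = b + 2y√(1+z²) = 5.38 + 2×7.77×1.72 = 32.12 m.
Hydraulic radius R = A/P = 126.3/32.12 = 3.933 m.
From Manning's equation, S = [nQ / (1 A R^(2/3))]² = [0.033 × 238 / (1 × 126.3 × 3.933^(2/3))]² = 0.000623.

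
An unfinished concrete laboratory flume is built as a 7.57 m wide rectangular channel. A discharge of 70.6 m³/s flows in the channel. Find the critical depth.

For a rectangular channel, critical depth y_c = (q²/g)^(1/3) where q = Q/b = 70.6/7.57 = 9.326 m²/s.
So y_c = (9.326²/9.81)^(1/3) = 2.07 m.

y_c = 2.07 m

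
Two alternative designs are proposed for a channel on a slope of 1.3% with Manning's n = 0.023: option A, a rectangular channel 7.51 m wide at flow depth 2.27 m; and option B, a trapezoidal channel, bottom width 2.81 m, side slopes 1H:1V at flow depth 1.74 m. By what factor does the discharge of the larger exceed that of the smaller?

Channel A: Flow area A = b·y = 7.51 × 2.27 = 17.05 m². Wetted perimeter P = b + 2y = 7.51 + 2×2.27 = 12.05 m. Hydraulic radius R = A/P = 17.05/12.05 = 1.415 m. Q_A = (1/0.023)·17.05·1.415^(2/3)·√0.013 = 106.5 m³/s.
Channel B: With bottom width b = 2.81 m and side slope z = 1: A = (b + zy)y = (2.81 + 1×1.74)×1.74 = 7.917 m²; P = b + 2y√(1+z²) = 2.81 + 2×1.74×1.414 = 7.731 m. Hydraulic radius R = A/P = 7.917/7.731 = 1.024 m. Q_B = (1/0.023)·7.917·1.024^(2/3)·√0.013 = 39.87 m³/s.
The larger discharge is 106.5 m³/s and the smaller is 39.87 m³/s; the ratio is 2.67.

2.67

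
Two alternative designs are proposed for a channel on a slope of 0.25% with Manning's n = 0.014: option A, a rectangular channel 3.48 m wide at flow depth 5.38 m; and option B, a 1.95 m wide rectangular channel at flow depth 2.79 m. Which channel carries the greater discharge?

channel A

Channel A: Flow area A = b·y = 3.48 × 5.38 = 18.72 m². Wetted perimeter P = b + 2y = 3.48 + 2×5.38 = 14.24 m. Hydraulic radius R = A/P = 18.72/14.24 = 1.315 m. Q_A = (1/0.014)·18.72·1.315^(2/3)·√0.0025 = 80.25 m³/s.
Channel B: Flow area A = b·y = 1.95 × 2.79 = 5.441 m². Wetted perimeter P = b + 2y = 1.95 + 2×2.79 = 7.53 m. Hydraulic radius R = A/P = 5.441/7.53 = 0.7225 m. Q_B = (1/0.014)·5.441·0.7225^(2/3)·√0.0025 = 15.65 m³/s.
Q_A = 80.25 m³/s vs Q_B = 15.65 m³/s, so channel A carries more.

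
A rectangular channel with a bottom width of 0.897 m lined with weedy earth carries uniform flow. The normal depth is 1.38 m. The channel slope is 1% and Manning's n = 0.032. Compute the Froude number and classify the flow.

subcritical

Flow area A = b·y = 0.897 × 1.38 = 1.238 m². Wetted perimeter P = b + 2y = 0.897 + 2×1.38 = 3.657 m.
Hydraulic radius R = A/P = 1.238/3.657 = 0.3385 m.
V = (1/n) R^(2/3) √S = (1/0.032) × 0.3385^(2/3) × √0.01 = 1.518 m/s. Hydraulic depth D_h = A/T = 1.238/0.897 = 1.38 m.
Froude number Fr = V/√(g·D_h) = 1.518/√(9.81×1.38) = 0.413, which is less than 1, so the flow is subcritical.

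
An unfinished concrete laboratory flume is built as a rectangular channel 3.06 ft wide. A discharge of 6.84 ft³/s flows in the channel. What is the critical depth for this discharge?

y_c = 0.537 ft

For a rectangular channel, critical depth y_c = (q²/g)^(1/3) where q = Q/b = 6.84/3.06 = 2.235 ft²/s.
So y_c = (2.235²/32.2)^(1/3) = 0.537 ft.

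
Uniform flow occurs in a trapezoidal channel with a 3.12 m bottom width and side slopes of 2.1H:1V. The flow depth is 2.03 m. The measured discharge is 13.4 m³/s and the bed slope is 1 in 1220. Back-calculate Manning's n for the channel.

n = 0.036

With bottom width b = 3.12 m and side slope z = 2.1: A = (b + zy)y = (3.12 + 2.1×2.03)×2.03 = 14.99 m²; P = b + 2y√(1+z²) = 3.12 + 2×2.03×2.326 = 12.56 m.
Hydraulic radius R = A/P = 14.99/12.56 = 1.193 m.
Rearranging Manning's equation: n = (1/Q) A R^(2/3) S^(1/2) = (1/13.4) × 14.99 × 1.193^(2/3) × √0.0008197 = 0.036.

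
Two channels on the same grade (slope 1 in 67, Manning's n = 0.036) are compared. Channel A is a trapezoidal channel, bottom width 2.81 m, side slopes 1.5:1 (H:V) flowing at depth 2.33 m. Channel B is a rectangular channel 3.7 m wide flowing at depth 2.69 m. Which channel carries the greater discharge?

channel A

Channel A: With bottom width b = 2.81 m and side slope z = 1.5: A = (b + zy)y = (2.81 + 1.5×2.33)×2.33 = 14.69 m²; P = b + 2y√(1+z²) = 2.81 + 2×2.33×1.803 = 11.21 m. Hydraulic radius R = A/P = 14.69/11.21 = 1.31 m. Q_A = (1/0.036)·14.69·1.31^(2/3)·√0.01493 = 59.7 m³/s.
Channel B: Flow area A = b·y = 3.7 × 2.69 = 9.953 m². Wetted perimeter P = b + 2y = 3.7 + 2×2.69 = 9.08 m. Hydraulic radius R = A/P = 9.953/9.08 = 1.096 m. Q_B = (1/0.036)·9.953·1.096^(2/3)·√0.01493 = 35.91 m³/s.
Q_A = 59.7 m³/s vs Q_B = 35.91 m³/s, so channel A carries more.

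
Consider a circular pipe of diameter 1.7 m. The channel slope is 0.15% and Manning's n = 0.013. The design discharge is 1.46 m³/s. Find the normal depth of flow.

Manning's equation rearranged: A R^(2/3) = nQ / (1·√S) = 0.013 × 1.46 / (√0.0015) = 0.4901.
Try y = 0.886 m: A R^(2/3) = 0.6879 — high.
Try y = 0.729 m: A R^(2/3) = 0.4905 — matches.

y_n = 0.729 m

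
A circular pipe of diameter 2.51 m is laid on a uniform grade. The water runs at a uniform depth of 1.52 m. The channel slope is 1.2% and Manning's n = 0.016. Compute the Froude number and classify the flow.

supercritical

For a circular section of diameter D = 2.51 m at depth y = 1.52 m, the central angle is θ = 2 arccos(1 − 2y/D) = 3.567 rad. Then A = (D²/8)(θ − sin θ) = 3.134 m² and P = Dθ/2 = 4.477 m.
Hydraulic radius R = A/P = 3.134/4.477 = 0.7001 m.
V = (1/n) R^(2/3) √S = (1/0.016) × 0.7001^(2/3) × √0.012 = 5.398 m/s. Hydraulic depth D_h = A/T = 3.134/2.453 = 1.277 m.
Froude number Fr = V/√(g·D_h) = 5.398/√(9.81×1.277) = 1.52, which is greater than 1, so the flow is supercritical.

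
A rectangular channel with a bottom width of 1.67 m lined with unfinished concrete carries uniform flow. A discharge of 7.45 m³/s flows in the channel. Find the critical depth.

For a rectangular channel, critical depth y_c = (q²/g)^(1/3) where q = Q/b = 7.45/1.67 = 4.461 m²/s.
So y_c = (4.461²/9.81)^(1/3) = 1.27 m.

y_c = 1.27 m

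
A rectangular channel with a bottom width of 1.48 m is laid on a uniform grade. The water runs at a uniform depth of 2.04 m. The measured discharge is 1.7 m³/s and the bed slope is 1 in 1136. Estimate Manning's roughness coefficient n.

n = 0.0351

Flow area A = b·y = 1.48 × 2.04 = 3.019 m². Wetted perimeter P = b + 2y = 1.48 + 2×2.04 = 5.56 m.
Hydraulic radius R = A/P = 3.019/5.56 = 0.543 m.
Rearranging Manning's equation: n = (1/Q) A R^(2/3) S^(1/2) = (1/1.7) × 3.019 × 0.543^(2/3) × √0.0008803 = 0.0351.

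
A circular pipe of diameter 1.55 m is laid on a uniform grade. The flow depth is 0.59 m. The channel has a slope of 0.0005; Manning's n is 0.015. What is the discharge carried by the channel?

For a circular section of diameter D = 1.55 m at depth y = 0.59 m, the central angle is θ = 2 arccos(1 − 2y/D) = 2.66 rad. Then A = (D²/8)(θ − sin θ) = 0.6595 m² and P = Dθ/2 = 2.061 m.
Hydraulic radius R = A/P = 0.6595/2.061 = 0.3199 m.
Manning's equation: Q = (1/n) A R^(2/3) S^(1/2) = (1/0.015) × 0.6595 × 0.3199^(2/3) × 0.0005^(1/2) = 0.46 m³/s.

Q = 0.46 m³/s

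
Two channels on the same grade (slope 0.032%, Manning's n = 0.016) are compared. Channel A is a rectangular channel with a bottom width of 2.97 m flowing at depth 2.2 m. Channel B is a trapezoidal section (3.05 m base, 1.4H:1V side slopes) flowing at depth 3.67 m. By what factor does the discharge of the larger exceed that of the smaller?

7.69

Channel A: Flow area A = b·y = 2.97 × 2.2 = 6.534 m². Wetted perimeter P = b + 2y = 2.97 + 2×2.2 = 7.37 m. Hydraulic radius R = A/P = 6.534/7.37 = 0.8866 m. Q_A = (1/0.016)·6.534·0.8866^(2/3)·√0.00032 = 6.742 m³/s.
Channel B: With bottom width b = 3.05 m and side slope z = 1.4: A = (b + zy)y = (3.05 + 1.4×3.67)×3.67 = 30.05 m²; P = b + 2y√(1+z²) = 3.05 + 2×3.67×1.72 = 15.68 m. Hydraulic radius R = A/P = 30.05/15.68 = 1.917 m. Q_B = (1/0.016)·30.05·1.917^(2/3)·√0.00032 = 51.84 m³/s.
The larger discharge is 51.84 m³/s and the smaller is 6.742 m³/s; the ratio is 7.69.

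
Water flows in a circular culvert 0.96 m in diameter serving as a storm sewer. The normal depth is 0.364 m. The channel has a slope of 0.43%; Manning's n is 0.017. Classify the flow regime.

For a circular section of diameter D = 0.96 m at depth y = 0.364 m, the central angle is θ = 2 arccos(1 − 2y/D) = 2.653 rad. Then A = (D²/8)(θ − sin θ) = 0.2516 m² and P = Dθ/2 = 1.274 m.
Hydraulic radius R = A/P = 0.2516/1.274 = 0.1976 m.
V = (1/n) R^(2/3) √S = (1/0.017) × 0.1976^(2/3) × √0.0043 = 1.309 m/s. Hydraulic depth D_h = A/T = 0.2516/0.9315 = 0.2701 m.
Froude number Fr = V/√(g·D_h) = 1.309/√(9.81×0.2701) = 0.804, which is less than 1, so the flow is subcritical.

subcritical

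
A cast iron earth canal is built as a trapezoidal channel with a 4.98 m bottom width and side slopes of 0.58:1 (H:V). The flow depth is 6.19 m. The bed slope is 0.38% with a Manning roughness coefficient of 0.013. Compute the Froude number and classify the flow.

With bottom width b = 4.98 m and side slope z = 0.58: A = (b + zy)y = (4.98 + 0.58×6.19)×6.19 = 53.05 m²; P = b + 2y√(1+z²) = 4.98 + 2×6.19×1.156 = 19.29 m.
Hydraulic radius R = A/P = 53.05/19.29 = 2.75 m.
V = (1/n) R^(2/3) √S = (1/0.013) × 2.75^(2/3) × √0.0038 = 9.307 m/s. Hydraulic depth D_h = A/T = 53.05/12.16 = 4.362 m.
Froude number Fr = V/√(g·D_h) = 9.307/√(9.81×4.362) = 1.42, which is greater than 1, so the flow is supercritical.

supercritical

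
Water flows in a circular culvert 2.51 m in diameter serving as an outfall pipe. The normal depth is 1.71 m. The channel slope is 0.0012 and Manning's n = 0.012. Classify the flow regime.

For a circular section of diameter D = 2.51 m at depth y = 1.71 m, the central angle is θ = 2 arccos(1 − 2y/D) = 3.884 rad. Then A = (D²/8)(θ − sin θ) = 3.591 m² and P = Dθ/2 = 4.874 m.
Hydraulic radius R = A/P = 3.591/4.874 = 0.7367 m.
V = (1/n) R^(2/3) √S = (1/0.012) × 0.7367^(2/3) × √0.0012 = 2.355 m/s. Hydraulic depth D_h = A/T = 3.591/2.339 = 1.535 m.
Froude number Fr = V/√(g·D_h) = 2.355/√(9.81×1.535) = 0.607, which is less than 1, so the flow is subcritical.

subcritical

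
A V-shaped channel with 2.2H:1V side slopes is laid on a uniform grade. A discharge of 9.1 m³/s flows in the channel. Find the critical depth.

y_c = 1.28 m

At critical depth, Q² T / (g A³) = 1, i.e. A³/T = Q²/g = 9.1²/9.81 = 8.441.
Try y = 0.983 m: A³/T = 2.221 — too small.
Try y = 1.48 m: A³/T = 17.18 — too large.
Try y = 1.28 m: A³/T = 8.315 — matches.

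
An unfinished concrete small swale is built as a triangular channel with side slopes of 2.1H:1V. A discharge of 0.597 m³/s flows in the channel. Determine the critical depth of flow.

y_c = 0.44 m

At critical depth, Q² T / (g A³) = 1, i.e. A³/T = Q²/g = 0.597²/9.81 = 0.03633.
Try y = 0.303 m: A³/T = 0.005631 — low.
Try y = 0.547 m: A³/T = 0.108 — high.
Try y = 0.44 m: A³/T = 0.03636 — matches.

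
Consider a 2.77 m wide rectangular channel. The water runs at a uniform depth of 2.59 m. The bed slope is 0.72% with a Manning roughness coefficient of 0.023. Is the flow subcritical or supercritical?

subcritical

Flow area A = b·y = 2.77 × 2.59 = 7.174 m². Wetted perimeter P = b + 2y = 2.77 + 2×2.59 = 7.95 m.
Hydraulic radius R = A/P = 7.174/7.95 = 0.9024 m.
V = (1/n) R^(2/3) √S = (1/0.023) × 0.9024^(2/3) × √0.0072 = 3.445 m/s. Hydraulic depth D_h = A/T = 7.174/2.77 = 2.59 m.
Froude number Fr = V/√(g·D_h) = 3.445/√(9.81×2.59) = 0.683, which is less than 1, so the flow is subcritical.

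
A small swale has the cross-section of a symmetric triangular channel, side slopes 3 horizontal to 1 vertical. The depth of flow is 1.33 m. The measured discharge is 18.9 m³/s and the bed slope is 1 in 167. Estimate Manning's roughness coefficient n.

For a triangular section with side slope z = 3: A = zy² = 3×1.33² = 5.307 m²; P = 2y√(1+z²) = 2×1.33×3.162 = 8.412 m.
Hydraulic radius R = A/P = 5.307/8.412 = 0.6309 m.
Rearranging Manning's equation: n = (1/Q) A R^(2/3) S^(1/2) = (1/18.9) × 5.307 × 0.6309^(2/3) × √0.005988 = 0.016.

n = 0.016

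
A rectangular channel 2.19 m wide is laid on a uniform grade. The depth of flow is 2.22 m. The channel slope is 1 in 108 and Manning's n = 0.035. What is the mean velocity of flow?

Flow area A = b·y = 2.19 × 2.22 = 4.862 m². Wetted perimeter P = b + 2y = 2.19 + 2×2.22 = 6.63 m.
Hydraulic radius R = A/P = 4.862/6.63 = 0.7333 m.
From Manning's equation, V = (1/n) R^(2/3) S^(1/2) = (1/0.035) × 0.7333^(2/3) × 0.009259^(1/2) = 2.24 m/s.

V = 2.24 m/s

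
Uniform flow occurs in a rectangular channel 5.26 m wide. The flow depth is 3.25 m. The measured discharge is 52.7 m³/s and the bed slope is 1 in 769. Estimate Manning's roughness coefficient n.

Flow area A = b·y = 5.26 × 3.25 = 17.09 m². Wetted perimeter P = b + 2y = 5.26 + 2×3.25 = 11.76 m.
Hydraulic radius R = A/P = 17.09/11.76 = 1.454 m.
Rearranging Manning's equation: n = (1/Q) A R^(2/3) S^(1/2) = (1/52.7) × 17.09 × 1.454^(2/3) × √0.0013 = 0.015.

n = 0.015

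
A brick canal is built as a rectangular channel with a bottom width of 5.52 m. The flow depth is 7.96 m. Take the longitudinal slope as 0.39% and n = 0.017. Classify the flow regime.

Flow area A = b·y = 5.52 × 7.96 = 43.94 m². Wetted perimeter P = b + 2y = 5.52 + 2×7.96 = 21.44 m.
Hydraulic radius R = A/P = 43.94/21.44 = 2.049 m.
V = (1/n) R^(2/3) √S = (1/0.017) × 2.049^(2/3) × √0.0039 = 5.927 m/s. Hydraulic depth D_h = A/T = 43.94/5.52 = 7.96 m.
Froude number Fr = V/√(g·D_h) = 5.927/√(9.81×7.96) = 0.671, which is less than 1, so the flow is subcritical.

subcritical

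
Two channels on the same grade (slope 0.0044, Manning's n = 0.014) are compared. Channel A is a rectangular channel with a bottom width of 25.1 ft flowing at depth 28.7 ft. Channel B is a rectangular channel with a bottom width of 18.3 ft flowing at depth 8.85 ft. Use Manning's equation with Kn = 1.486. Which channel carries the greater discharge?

Channel A: Flow area A = b·y = 25.1 × 28.7 = 720.4 ft². Wetted perimeter P = b + 2y = 25.1 + 2×28.7 = 82.5 ft. Hydraulic radius R = A/P = 720.4/82.5 = 8.732 ft. Q_A = (1.486/0.014)·720.4·8.732^(2/3)·√0.0044 = 21510 ft³/s.
Channel B: Flow area A = b·y = 18.3 × 8.85 = 162 ft². Wetted perimeter P = b + 2y = 18.3 + 2×8.85 = 36 ft. Hydraulic radius R = A/P = 162/36 = 4.499 ft. Q_B = (1.486/0.014)·162·4.499^(2/3)·√0.0044 = 3107 ft³/s.
Q_A = 21510 ft³/s vs Q_B = 3107 ft³/s, so channel A carries more.

channel A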